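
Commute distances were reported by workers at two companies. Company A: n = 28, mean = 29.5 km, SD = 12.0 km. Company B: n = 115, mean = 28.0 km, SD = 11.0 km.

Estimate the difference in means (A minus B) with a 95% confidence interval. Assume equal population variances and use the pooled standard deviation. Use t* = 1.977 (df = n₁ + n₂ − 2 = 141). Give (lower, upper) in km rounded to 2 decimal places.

s_p = √[((n₁−1)s₁² + (n₂−1)s₂²)/(n₁+n₂−2)] = √[(27·12.0² + 114·11.0²)/141] = 11.1984.
SE = 11.1984·√(1/28 + 1/115) = 2.3599.
With t* = 1.977, margin = 1.977 × 2.3599 = 4.6655.
x̄₁ − x̄₂ = 29.5 − 28.0 = 1.5000; interval 1.5000 ± 4.6655 = (-3.17, 6.17).

(-3.17, 6.17)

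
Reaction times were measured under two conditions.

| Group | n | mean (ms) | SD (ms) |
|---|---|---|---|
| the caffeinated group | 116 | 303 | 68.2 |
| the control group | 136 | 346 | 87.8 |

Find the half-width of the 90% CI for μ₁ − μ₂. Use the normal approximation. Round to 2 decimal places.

Standard errors of each mean: 68.2/√116 = 6.3322 and 87.8/√136 = 7.5288.
SE(x̄₁ − x̄₂) = √(6.3322² + 7.5288²) = 9.8377 for independent samples with unequal variances.
With z* = 1.645, the margin is 1.645 × 9.8377 = 16.1830.

16.18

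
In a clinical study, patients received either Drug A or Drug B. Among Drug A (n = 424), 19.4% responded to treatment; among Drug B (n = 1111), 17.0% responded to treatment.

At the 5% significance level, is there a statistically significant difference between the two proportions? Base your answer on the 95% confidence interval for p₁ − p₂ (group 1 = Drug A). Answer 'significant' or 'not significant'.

The two standard errors are √(0.1940×0.8060/424) = 0.01920 and √(0.1700×0.8300/1111) = 0.01127.
Because the samples are independent, SE_diff = √(0.01920² + 0.01127²) = 0.02226.
Using z* = 1.960 for 95%, ME = 1.960 × 0.02226 = 0.04363.
p̂₁ − p̂₂ = 0.0240; interval 0.0240 ± 0.04363 gives (-0.01963, 0.06763).
The interval (-0.01963, 0.06763) contains 0, so the difference is not significant.

not significant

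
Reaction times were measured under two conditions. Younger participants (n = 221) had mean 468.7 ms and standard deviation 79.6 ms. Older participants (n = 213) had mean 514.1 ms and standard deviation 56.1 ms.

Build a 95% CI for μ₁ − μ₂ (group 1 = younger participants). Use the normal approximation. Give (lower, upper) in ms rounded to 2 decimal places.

(-58.32, -32.48)

SE₁ = s₁/√n₁ = 79.6/√221 = 5.3545; SE₂ = 56.1/√213 = 3.8439.
Independent samples, unequal variances: SE_diff = √(SE₁² + SE₂²) = √(28.67067025 + 14.77556721) = 6.5914.
z* = 1.960, so margin of error = 1.960 × 6.5914 = 12.9191.
Difference in means = 468.7 − 514.1 = -45.4000.
-45.4000 ± 12.9191 → (-58.32, -32.48).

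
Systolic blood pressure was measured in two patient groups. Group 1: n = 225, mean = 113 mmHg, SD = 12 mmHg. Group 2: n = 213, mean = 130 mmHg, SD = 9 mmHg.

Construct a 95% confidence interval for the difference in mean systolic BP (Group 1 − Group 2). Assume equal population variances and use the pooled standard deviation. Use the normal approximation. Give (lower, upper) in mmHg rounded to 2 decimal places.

(-19.00, -15.00)

s_p = √[((n₁−1)s₁² + (n₂−1)s₂²)/(n₁+n₂−2)] = √[(224·12² + 212·9²)/436] = 10.6474.
SE = 10.6474·√(1/225 + 1/213) = 1.0179.
With z* = 1.960, margin = 1.960 × 1.0179 = 1.9951.
x̄₁ − x̄₂ = 113 − 130 = -17.0000; interval -17.0000 ± 1.9951 = (-19.00, -15.00).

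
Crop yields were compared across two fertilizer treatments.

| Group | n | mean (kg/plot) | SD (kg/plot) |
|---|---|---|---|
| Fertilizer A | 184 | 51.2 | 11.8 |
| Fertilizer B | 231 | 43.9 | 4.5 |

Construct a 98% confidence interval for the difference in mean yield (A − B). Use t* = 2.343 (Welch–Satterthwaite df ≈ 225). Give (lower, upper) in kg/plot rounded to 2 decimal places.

(5.15, 9.45)

SE₁ = s₁/√n₁ = 11.8/√184 = 0.8699; SE₂ = 4.5/√231 = 0.2961.
Independent samples, unequal variances: SE_diff = √(SE₁² + SE₂²) = √(0.75672601 + 0.08767521) = 0.9189.
t* = 2.343, so margin of error = 2.343 × 0.9189 = 2.1530.
Difference in means = 51.2 − 43.9 = 7.3000.
7.3000 ± 2.1530 → (5.15, 9.45).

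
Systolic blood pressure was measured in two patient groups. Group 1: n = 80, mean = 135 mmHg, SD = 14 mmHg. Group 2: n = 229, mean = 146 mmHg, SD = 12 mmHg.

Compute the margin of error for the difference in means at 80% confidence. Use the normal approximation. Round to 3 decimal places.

Standard errors of each mean: 14/√80 = 1.5652 and 12/√229 = 0.7930.
SE(x̄₁ − x̄₂) = √(1.5652² + 0.7930²) = 1.7546 for independent samples with unequal variances.
With z* = 1.282, the margin is 1.282 × 1.7546 = 2.2494.

2.249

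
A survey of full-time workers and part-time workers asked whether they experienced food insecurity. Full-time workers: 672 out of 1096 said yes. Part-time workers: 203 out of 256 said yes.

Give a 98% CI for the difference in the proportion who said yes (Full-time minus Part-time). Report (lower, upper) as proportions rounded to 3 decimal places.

(-0.248, -0.112)

First, p̂₁ = 672/1096 = 0.6131; p̂₂ = 203/256 = 0.7930.
The two standard errors are √(0.6131×0.3869/1096) = 0.01471 and √(0.7930×0.2070/256) = 0.02532.
Because the samples are independent, SE_diff = √(0.01471² + 0.02532²) = 0.02928.
Using z* = 2.326 for 98%, ME = 2.326 × 0.02928 = 0.06811.
p̂₁ − p̂₂ = -0.1799; interval -0.1799 ± 0.06811 gives (-0.248, -0.112).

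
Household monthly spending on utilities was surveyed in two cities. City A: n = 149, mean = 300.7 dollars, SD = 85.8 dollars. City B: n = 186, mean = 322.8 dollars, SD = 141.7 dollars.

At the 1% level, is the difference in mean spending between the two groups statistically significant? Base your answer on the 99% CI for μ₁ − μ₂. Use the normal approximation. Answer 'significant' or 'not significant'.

not significant

Per-group SEs: s₁/√n₁ = 85.8/√149 = 7.0290, s₂/√n₂ = 141.7/√186 = 10.3899.
Unpooled SE of the difference: √(49.406841 + 107.95002201) = 12.5442.
Margin of error = z* · SE = 2.576 × 12.5442 = 32.3139.
x̄₁ − x̄₂ = 300.7 − 322.8 = -22.1000.
CI: -22.1000 ± 32.3139 = (-54.4139, 10.2139).
The interval (-54.4139, 10.2139) contains 0, so the difference is not significant.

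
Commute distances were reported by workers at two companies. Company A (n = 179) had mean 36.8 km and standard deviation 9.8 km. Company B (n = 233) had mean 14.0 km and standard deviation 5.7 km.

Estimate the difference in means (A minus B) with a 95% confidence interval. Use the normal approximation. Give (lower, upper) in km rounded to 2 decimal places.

(21.19, 24.41)

Standard errors of each mean: 9.8/√179 = 0.7325 and 5.7/√233 = 0.3734.
SE(x̄₁ − x̄₂) = √(0.7325² + 0.3734²) = 0.8222 for independent samples with unequal variances.
With z* = 1.960, the margin is 1.960 × 0.8222 = 1.6115.
x̄₁ − x̄₂ = 36.8 − 14.0 = 22.8000; the interval is 22.8000 ± 1.6115 = (21.19, 24.41).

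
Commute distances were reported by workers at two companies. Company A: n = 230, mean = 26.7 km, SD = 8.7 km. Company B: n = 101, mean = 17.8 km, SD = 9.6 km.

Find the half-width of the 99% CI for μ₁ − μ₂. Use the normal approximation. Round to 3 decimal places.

Standard errors of each mean: 8.7/√230 = 0.5737 and 9.6/√101 = 0.9552.
SE(x̄₁ − x̄₂) = √(0.5737² + 0.9552²) = 1.1142 for independent samples with unequal variances.
With z* = 2.576, the margin is 2.576 × 1.1142 = 2.8702.

2.870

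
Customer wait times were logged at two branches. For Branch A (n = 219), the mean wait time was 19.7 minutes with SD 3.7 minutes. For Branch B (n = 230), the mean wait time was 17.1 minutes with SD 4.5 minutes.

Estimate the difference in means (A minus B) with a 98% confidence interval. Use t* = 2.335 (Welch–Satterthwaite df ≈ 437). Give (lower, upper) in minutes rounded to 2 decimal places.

(1.69, 3.51)

SE₁ = s₁/√n₁ = 3.7/√219 = 0.2500; SE₂ = 4.5/√230 = 0.2967.
Independent samples, unequal variances: SE_diff = √(SE₁² + SE₂²) = √(0.0625 + 0.08803089) = 0.3880.
t* = 2.335, so margin of error = 2.335 × 0.3880 = 0.9060.
Difference in means = 19.7 − 17.1 = 2.6000.
2.6000 ± 0.9060 → (1.69, 3.51).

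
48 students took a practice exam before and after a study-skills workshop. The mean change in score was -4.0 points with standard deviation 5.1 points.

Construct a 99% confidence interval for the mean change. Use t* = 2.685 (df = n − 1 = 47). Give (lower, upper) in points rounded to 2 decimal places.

This is a matched-pairs design, so SE = s_d/√n = 5.1/√48 = 0.7361.
Margin = 2.685 × 0.7361 = 1.9764; the interval is -4.0 ± 1.9764 = (-5.98, -2.02).

(-5.98, -2.02)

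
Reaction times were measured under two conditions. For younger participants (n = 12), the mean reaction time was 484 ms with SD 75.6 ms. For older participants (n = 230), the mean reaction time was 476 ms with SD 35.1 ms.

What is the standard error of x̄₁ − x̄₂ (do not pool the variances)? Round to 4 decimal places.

SE₁ = s₁/√n₁ = 75.6/√12 = 21.8238; SE₂ = 35.1/√230 = 2.3144.
Independent samples, unequal variances: SE_diff = √(SE₁² + SE₂²) = √(476.27824644 + 5.35644736) = 21.9462.

21.9462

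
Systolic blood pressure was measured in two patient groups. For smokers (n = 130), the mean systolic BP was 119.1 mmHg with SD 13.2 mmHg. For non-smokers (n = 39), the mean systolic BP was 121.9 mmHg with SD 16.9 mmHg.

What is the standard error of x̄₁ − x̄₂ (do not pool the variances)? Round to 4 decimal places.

2.9434

Per-group SEs: s₁/√n₁ = 13.2/√130 = 1.1577, s₂/√n₂ = 16.9/√39 = 2.7062.
Unpooled SE of the difference: √(1.34026929 + 7.32351844) = 2.9434.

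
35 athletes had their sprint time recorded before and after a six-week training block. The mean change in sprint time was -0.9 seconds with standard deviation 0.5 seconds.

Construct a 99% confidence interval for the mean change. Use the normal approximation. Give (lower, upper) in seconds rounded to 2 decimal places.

(-1.12, -0.68)

Paired design: SE = s_d/√n = 0.5/√35 = 0.0845.
z* = 2.576; margin of error = 2.576 × 0.0845 = 0.2177.
-0.9 ± 0.2177 → (-1.12, -0.68).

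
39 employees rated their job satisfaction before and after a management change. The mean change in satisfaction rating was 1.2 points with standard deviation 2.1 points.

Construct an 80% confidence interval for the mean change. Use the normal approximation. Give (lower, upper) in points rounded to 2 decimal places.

Paired design: SE = s_d/√n = 2.1/√39 = 0.3363.
z* = 1.282; margin of error = 1.282 × 0.3363 = 0.4311.
1.2 ± 0.4311 → (0.77, 1.63).

(0.77, 1.63)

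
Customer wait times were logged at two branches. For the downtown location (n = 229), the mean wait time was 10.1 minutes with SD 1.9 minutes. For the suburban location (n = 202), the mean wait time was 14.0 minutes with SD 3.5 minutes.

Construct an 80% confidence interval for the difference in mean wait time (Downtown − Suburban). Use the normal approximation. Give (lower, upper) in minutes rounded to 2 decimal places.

(-4.25, -3.55)

Per-group SEs: s₁/√n₁ = 1.9/√229 = 0.1256, s₂/√n₂ = 3.5/√202 = 0.2463.
Unpooled SE of the difference: √(0.01577536 + 0.06066369) = 0.2765.
Margin of error = z* · SE = 1.282 × 0.2765 = 0.3545.
x̄₁ − x̄₂ = 10.1 − 14.0 = -3.9000.
CI: -3.9000 ± 0.3545 = (-4.25, -3.55).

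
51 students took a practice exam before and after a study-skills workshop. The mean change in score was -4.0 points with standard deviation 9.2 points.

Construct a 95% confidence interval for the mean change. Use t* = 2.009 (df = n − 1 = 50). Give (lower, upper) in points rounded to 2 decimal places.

(-6.59, -1.41)

Paired design: SE = s_d/√n = 9.2/√51 = 1.2883.
t* = 2.009; margin of error = 2.009 × 1.2883 = 2.5882.
-4.0 ± 2.5882 → (-6.59, -1.41).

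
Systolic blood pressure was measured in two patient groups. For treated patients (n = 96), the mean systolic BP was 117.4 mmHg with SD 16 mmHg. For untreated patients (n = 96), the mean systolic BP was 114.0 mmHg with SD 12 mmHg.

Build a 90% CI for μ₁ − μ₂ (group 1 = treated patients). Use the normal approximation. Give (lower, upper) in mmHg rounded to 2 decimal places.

(0.04, 6.76)

Per-group SEs: s₁/√n₁ = 16/√96 = 1.6330, s₂/√n₂ = 12/√96 = 1.2247.
Unpooled SE of the difference: √(2.666689 + 1.49989009) = 2.0412.
Margin of error = z* · SE = 1.645 × 2.0412 = 3.3578.
x̄₁ − x̄₂ = 117.4 − 114.0 = 3.4000.
CI: 3.4000 ± 3.3578 = (0.04, 6.76).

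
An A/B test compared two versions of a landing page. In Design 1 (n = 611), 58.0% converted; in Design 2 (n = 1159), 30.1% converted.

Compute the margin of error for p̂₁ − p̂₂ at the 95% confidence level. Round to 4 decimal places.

0.0472

SE₁ = √(p̂₁(1−p̂₁)/n₁) = √(0.5800·0.4200/611) = 0.01997; SE₂ = √(0.3010·0.6990/1159) = 0.01347.
Independent samples: SE of the difference = √(SE₁² + SE₂²) = √(0.0003988009 + 0.0001814409) = 0.02409.
z* for 95% confidence is 1.960, so the margin of error is 1.960 × 0.02409 = 0.04722.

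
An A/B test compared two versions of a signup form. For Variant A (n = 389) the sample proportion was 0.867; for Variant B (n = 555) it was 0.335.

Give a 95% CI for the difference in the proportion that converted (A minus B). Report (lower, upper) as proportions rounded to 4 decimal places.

(0.4802, 0.5838)

SE₁ = √(p̂₁(1−p̂₁)/n₁) = √(0.8670·0.1330/389) = 0.01722; SE₂ = √(0.3350·0.6650/555) = 0.02003.
Independent samples: SE of the difference = √(SE₁² + SE₂²) = √(0.0002965284 + 0.0004012009) = 0.02641.
z* for 95% confidence is 1.960, so the margin of error is 1.960 × 0.02641 = 0.05176.
Point estimate p̂₁ − p̂₂ = 0.8670 − 0.3350 = 0.5320.
0.5320 ± 0.05176 → (0.4802, 0.5838).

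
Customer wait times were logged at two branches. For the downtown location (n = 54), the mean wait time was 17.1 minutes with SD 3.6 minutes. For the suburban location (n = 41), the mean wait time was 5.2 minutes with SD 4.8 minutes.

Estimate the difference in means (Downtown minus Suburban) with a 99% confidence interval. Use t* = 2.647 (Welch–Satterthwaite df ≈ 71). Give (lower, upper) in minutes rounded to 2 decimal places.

Standard errors of each mean: 3.6/√54 = 0.4899 and 4.8/√41 = 0.7496.
SE(x̄₁ − x̄₂) = √(0.4899² + 0.7496²) = 0.8955 for independent samples with unequal variances.
With t* = 2.647, the margin is 2.647 × 0.8955 = 2.3704.
x̄₁ − x̄₂ = 17.1 − 5.2 = 11.9000; the interval is 11.9000 ± 2.3704 = (9.53, 14.27).

(9.53, 14.27)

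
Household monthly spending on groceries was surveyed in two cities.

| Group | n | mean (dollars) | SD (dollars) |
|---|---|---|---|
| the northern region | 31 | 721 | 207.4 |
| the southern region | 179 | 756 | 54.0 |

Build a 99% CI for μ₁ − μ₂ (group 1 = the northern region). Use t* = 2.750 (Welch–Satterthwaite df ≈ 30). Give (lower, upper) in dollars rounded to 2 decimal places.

(-138.04, 68.04)

SE₁ = s₁/√n₁ = 207.4/√31 = 37.2501; SE₂ = 54.0/√179 = 4.0361.
Independent samples, unequal variances: SE_diff = √(SE₁² + SE₂²) = √(1387.56995001 + 16.29010321) = 37.4681.
t* = 2.750, so margin of error = 2.750 × 37.4681 = 103.0373.
Difference in means = 721 − 756 = -35.0000.
-35.0000 ± 103.0373 → (-138.04, 68.04).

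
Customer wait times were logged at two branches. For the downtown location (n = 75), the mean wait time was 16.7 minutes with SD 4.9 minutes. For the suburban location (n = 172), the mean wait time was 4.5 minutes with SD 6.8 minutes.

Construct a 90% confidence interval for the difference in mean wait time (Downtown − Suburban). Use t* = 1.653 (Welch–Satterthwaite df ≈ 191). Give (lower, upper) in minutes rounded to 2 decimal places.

(10.93, 13.47)

Per-group SEs: s₁/√n₁ = 4.9/√75 = 0.5658, s₂/√n₂ = 6.8/√172 = 0.5185.
Unpooled SE of the difference: √(0.32012964 + 0.26884225) = 0.7674.
Margin of error = t* · SE = 1.653 × 0.7674 = 1.2685.
x̄₁ − x̄₂ = 16.7 − 4.5 = 12.2000.
CI: 12.2000 ± 1.2685 = (10.93, 13.47).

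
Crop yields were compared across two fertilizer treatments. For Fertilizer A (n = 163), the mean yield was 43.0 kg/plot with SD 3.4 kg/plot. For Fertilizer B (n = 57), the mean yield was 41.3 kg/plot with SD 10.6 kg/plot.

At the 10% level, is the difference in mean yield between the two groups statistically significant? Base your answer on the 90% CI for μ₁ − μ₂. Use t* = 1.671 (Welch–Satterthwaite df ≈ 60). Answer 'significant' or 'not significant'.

not significant

SE₁ = s₁/√n₁ = 3.4/√163 = 0.2663; SE₂ = 10.6/√57 = 1.4040.
Independent samples, unequal variances: SE_diff = √(SE₁² + SE₂²) = √(0.07091569 + 1.971216) = 1.4290.
t* = 1.671, so margin of error = 1.671 × 1.4290 = 2.3879.
Difference in means = 43.0 − 41.3 = 1.7000.
1.7000 ± 2.3879 → (-0.6879, 4.0879).
The interval (-0.6879, 4.0879) contains 0, so the difference is not significant.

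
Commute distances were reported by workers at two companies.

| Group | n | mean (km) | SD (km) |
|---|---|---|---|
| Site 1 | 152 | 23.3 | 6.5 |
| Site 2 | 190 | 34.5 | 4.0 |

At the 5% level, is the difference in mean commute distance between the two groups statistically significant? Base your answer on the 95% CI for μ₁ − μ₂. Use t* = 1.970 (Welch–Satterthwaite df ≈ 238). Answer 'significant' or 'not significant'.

significant

Per-group SEs: s₁/√n₁ = 6.5/√152 = 0.5272, s₂/√n₂ = 4.0/√190 = 0.2902.
Unpooled SE of the difference: √(0.27793984 + 0.08421604) = 0.6018.
Margin of error = t* · SE = 1.970 × 0.6018 = 1.1855.
x̄₁ − x̄₂ = 23.3 − 34.5 = -11.2000.
CI: -11.2000 ± 1.1855 = (-12.3855, -10.0145).
The interval (-12.3855, -10.0145) does not contain 0, so the difference is significant.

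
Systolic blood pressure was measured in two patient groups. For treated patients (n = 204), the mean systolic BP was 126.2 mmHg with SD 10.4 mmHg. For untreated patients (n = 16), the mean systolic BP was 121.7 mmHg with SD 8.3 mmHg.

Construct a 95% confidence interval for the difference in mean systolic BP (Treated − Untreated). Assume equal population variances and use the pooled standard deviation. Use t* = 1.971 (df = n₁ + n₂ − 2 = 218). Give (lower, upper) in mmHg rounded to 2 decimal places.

(-0.75, 9.75)

s_p = √[((n₁−1)s₁² + (n₂−1)s₂²)/(n₁+n₂−2)] = √[(203·10.4² + 15·8.3²)/218] = 10.2693.
SE = 10.2693·√(1/204 + 1/16) = 2.6661.
With t* = 1.971, margin = 1.971 × 2.6661 = 5.2549.
x̄₁ − x̄₂ = 126.2 − 121.7 = 4.5000; interval 4.5000 ± 5.2549 = (-0.75, 9.75).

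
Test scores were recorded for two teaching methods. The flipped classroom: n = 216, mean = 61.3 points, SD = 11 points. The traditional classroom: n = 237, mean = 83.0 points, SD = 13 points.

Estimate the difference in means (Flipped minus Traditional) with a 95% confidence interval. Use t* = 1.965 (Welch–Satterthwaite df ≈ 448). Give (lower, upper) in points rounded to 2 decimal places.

Standard errors of each mean: 11/√216 = 0.7485 and 13/√237 = 0.8444.
SE(x̄₁ − x̄₂) = √(0.7485² + 0.8444²) = 1.1284 for independent samples with unequal variances.
With t* = 1.965, the margin is 1.965 × 1.1284 = 2.2173.
x̄₁ − x̄₂ = 61.3 − 83.0 = -21.7000; the interval is -21.7000 ± 2.2173 = (-23.92, -19.48).

(-23.92, -19.48)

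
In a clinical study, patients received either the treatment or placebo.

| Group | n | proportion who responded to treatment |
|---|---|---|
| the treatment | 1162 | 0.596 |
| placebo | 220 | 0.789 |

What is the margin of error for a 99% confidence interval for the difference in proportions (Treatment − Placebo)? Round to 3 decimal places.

Each SE is √(p̂(1−p̂)/n): √(0.5960·0.4040/1162) = 0.01439 and √(0.7890·0.2110/220) = 0.02751.
SE(p̂₁ − p̂₂) = √(SE₁² + SE₂²) = √(0.0002070721 + 0.0007568001) = 0.03105, since the two samples are independent.
At 99% confidence z* = 2.576; margin = 2.576 × 0.03105 = 0.07998.

0.080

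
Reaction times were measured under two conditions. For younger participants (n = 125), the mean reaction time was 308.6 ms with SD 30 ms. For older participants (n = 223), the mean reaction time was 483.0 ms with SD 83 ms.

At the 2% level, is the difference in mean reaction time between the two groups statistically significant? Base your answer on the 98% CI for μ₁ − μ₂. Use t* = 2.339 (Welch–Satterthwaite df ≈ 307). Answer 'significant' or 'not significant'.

significant

Standard errors of each mean: 30/√125 = 2.6833 and 83/√223 = 5.5581.
SE(x̄₁ − x̄₂) = √(2.6833² + 5.5581²) = 6.1719 for independent samples with unequal variances.
With t* = 2.339, the margin is 2.339 × 6.1719 = 14.4361.
x̄₁ − x̄₂ = 308.6 − 483.0 = -174.4000; the interval is -174.4000 ± 14.4361 = (-188.8361, -159.9639).
The interval (-188.8361, -159.9639) does not contain 0, so the difference is significant.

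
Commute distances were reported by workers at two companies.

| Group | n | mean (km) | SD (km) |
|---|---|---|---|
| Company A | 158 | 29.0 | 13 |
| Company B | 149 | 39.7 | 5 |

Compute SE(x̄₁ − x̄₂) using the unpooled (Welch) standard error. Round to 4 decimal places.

1.1124

Per-group SEs: s₁/√n₁ = 13/√158 = 1.0342, s₂/√n₂ = 5/√149 = 0.4096.
Unpooled SE of the difference: √(1.06956964 + 0.16777216) = 1.1124.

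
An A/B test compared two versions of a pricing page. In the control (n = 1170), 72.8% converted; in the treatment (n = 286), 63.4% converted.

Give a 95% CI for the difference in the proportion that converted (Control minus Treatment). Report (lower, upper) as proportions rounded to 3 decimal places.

(0.033, 0.155)

Each SE is √(p̂(1−p̂)/n): √(0.7280·0.2720/1170) = 0.01301 and √(0.6340·0.3660/286) = 0.02848.
SE(p̂₁ − p̂₂) = √(SE₁² + SE₂²) = √(0.0001692601 + 0.0008111104) = 0.03131, since the two samples are independent.
At 95% confidence z* = 1.960; margin = 1.960 × 0.03131 = 0.06137.
The difference is 0.7280 − 0.6340 = 0.0940, so the interval is 0.0940 ± 0.06137 = (0.033, 0.155).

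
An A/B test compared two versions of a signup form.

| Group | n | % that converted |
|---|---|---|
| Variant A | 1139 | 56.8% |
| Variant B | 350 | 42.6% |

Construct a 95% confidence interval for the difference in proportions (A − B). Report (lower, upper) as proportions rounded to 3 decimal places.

(0.083, 0.201)

The two standard errors are √(0.5680×0.4320/1139) = 0.01468 and √(0.4260×0.5740/350) = 0.02643.
Because the samples are independent, SE_diff = √(0.01468² + 0.02643²) = 0.03023.
Using z* = 1.960 for 95%, ME = 1.960 × 0.03023 = 0.05925.
p̂₁ − p̂₂ = 0.1420; interval 0.1420 ± 0.05925 gives (0.083, 0.201).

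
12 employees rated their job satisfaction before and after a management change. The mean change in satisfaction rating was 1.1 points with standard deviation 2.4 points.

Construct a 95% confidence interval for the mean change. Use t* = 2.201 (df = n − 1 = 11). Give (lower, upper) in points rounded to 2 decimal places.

This is a matched-pairs design, so SE = s_d/√n = 2.4/√12 = 0.6928.
Margin = 2.201 × 0.6928 = 1.5249; the interval is 1.1 ± 1.5249 = (-0.42, 2.62).

(-0.42, 2.62)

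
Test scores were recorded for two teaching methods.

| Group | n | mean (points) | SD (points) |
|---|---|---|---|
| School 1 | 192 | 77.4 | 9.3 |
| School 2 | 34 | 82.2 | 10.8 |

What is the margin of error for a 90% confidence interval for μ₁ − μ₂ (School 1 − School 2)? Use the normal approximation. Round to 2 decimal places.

3.24

Per-group SEs: s₁/√n₁ = 9.3/√192 = 0.6712, s₂/√n₂ = 10.8/√34 = 1.8522.
Unpooled SE of the difference: √(0.45050944 + 3.43064484) = 1.9701.
Margin of error = z* · SE = 1.645 × 1.9701 = 3.2408.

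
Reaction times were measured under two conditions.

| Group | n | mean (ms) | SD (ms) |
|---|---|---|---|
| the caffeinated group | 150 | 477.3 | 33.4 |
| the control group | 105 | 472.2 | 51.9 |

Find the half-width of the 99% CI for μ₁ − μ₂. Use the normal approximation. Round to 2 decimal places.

14.82

Standard errors of each mean: 33.4/√150 = 2.7271 and 51.9/√105 = 5.0649.
SE(x̄₁ − x̄₂) = √(2.7271² + 5.0649²) = 5.7524 for independent samples with unequal variances.
With z* = 2.576, the margin is 2.576 × 5.7524 = 14.8182.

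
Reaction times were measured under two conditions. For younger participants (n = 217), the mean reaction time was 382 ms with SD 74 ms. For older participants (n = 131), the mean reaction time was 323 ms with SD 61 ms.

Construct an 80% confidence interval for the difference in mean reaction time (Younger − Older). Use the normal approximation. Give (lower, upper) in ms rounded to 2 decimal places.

SE₁ = s₁/√n₁ = 74/√217 = 5.0234; SE₂ = 61/√131 = 5.3296.
Independent samples, unequal variances: SE_diff = √(SE₁² + SE₂²) = √(25.23454756 + 28.40463616) = 7.3239.
z* = 1.282, so margin of error = 1.282 × 7.3239 = 9.3892.
Difference in means = 382 − 323 = 59.0000.
59.0000 ± 9.3892 → (49.61, 68.39).

(49.61, 68.39)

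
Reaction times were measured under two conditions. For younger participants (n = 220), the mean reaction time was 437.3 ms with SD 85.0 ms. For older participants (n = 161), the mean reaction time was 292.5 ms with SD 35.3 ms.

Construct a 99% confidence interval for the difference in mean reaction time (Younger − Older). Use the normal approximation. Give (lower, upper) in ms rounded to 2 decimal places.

SE₁ = s₁/√n₁ = 85.0/√220 = 5.7307; SE₂ = 35.3/√161 = 2.7820.
Independent samples, unequal variances: SE_diff = √(SE₁² + SE₂²) = √(32.84092249 + 7.739524) = 6.3703.
z* = 2.576, so margin of error = 2.576 × 6.3703 = 16.4099.
Difference in means = 437.3 − 292.5 = 144.8000.
144.8000 ± 16.4099 → (128.39, 161.21).

(128.39, 161.21)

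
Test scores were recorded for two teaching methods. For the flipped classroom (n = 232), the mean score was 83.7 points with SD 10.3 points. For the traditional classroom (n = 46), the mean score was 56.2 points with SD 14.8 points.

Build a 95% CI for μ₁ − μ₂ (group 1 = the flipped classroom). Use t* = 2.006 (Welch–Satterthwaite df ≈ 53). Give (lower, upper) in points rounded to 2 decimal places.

Standard errors of each mean: 10.3/√232 = 0.6762 and 14.8/√46 = 2.1821.
SE(x̄₁ − x̄₂) = √(0.6762² + 2.1821²) = 2.2845 for independent samples with unequal variances.
With t* = 2.006, the margin is 2.006 × 2.2845 = 4.5827.
x̄₁ − x̄₂ = 83.7 − 56.2 = 27.5000; the interval is 27.5000 ± 4.5827 = (22.92, 32.08).

(22.92, 32.08)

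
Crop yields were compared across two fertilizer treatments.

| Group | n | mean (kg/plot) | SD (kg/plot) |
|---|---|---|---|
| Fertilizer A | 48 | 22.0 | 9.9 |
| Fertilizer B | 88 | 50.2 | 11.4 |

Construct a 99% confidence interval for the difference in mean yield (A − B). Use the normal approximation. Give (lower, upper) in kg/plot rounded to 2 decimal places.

(-33.03, -23.37)

Per-group SEs: s₁/√n₁ = 9.9/√48 = 1.4289, s₂/√n₂ = 11.4/√88 = 1.2152.
Unpooled SE of the difference: √(2.04175521 + 1.47671104) = 1.8758.
Margin of error = z* · SE = 2.576 × 1.8758 = 4.8321.
x̄₁ − x̄₂ = 22.0 − 50.2 = -28.2000.
CI: -28.2000 ± 4.8321 = (-33.03, -23.37).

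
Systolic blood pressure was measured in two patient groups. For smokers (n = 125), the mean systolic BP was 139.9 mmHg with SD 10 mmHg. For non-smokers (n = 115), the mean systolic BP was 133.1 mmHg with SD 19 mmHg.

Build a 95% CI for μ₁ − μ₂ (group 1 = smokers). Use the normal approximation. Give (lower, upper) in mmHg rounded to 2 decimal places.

(2.91, 10.69)

Per-group SEs: s₁/√n₁ = 10/√125 = 0.8944, s₂/√n₂ = 19/√115 = 1.7718.
Unpooled SE of the difference: √(0.79995136 + 3.13927524) = 1.9847.
Margin of error = z* · SE = 1.960 × 1.9847 = 3.8900.
x̄₁ − x̄₂ = 139.9 − 133.1 = 6.8000.
CI: 6.8000 ± 3.8900 = (2.91, 10.69).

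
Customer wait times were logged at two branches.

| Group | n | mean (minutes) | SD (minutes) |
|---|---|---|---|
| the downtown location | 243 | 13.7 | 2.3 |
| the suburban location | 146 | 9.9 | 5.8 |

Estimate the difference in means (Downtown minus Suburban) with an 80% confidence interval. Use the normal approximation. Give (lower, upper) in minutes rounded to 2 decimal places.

(3.16, 4.44)

Per-group SEs: s₁/√n₁ = 2.3/√243 = 0.1475, s₂/√n₂ = 5.8/√146 = 0.4800.
Unpooled SE of the difference: √(0.02175625 + 0.2304) = 0.5022.
Margin of error = z* · SE = 1.282 × 0.5022 = 0.6438.
x̄₁ − x̄₂ = 13.7 − 9.9 = 3.8000.
CI: 3.8000 ± 0.6438 = (3.16, 4.44).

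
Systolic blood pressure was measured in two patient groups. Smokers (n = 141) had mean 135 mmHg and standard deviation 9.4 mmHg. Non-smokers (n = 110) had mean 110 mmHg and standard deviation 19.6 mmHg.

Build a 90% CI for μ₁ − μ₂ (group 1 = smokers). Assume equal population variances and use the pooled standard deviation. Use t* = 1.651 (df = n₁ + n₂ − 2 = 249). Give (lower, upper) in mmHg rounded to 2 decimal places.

(21.90, 28.10)

s_p = √[((n₁−1)s₁² + (n₂−1)s₂²)/(n₁+n₂−2)] = √[(140·9.4² + 109·19.6²)/249] = 14.7596.
SE = 14.7596·√(1/141 + 1/110) = 1.8776.
With t* = 1.651, margin = 1.651 × 1.8776 = 3.0999.
x̄₁ − x̄₂ = 135 − 110 = 25.0000; interval 25.0000 ± 3.0999 = (21.90, 28.10).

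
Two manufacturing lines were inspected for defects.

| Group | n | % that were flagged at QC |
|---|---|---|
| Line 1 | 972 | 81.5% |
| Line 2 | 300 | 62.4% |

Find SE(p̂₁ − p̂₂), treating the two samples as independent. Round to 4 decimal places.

Each SE is √(p̂(1−p̂)/n): √(0.8150·0.1850/972) = 0.01245 and √(0.6240·0.3760/300) = 0.02797.
SE(p̂₁ − p̂₂) = √(SE₁² + SE₂²) = √(0.0001550025 + 0.0007823209) = 0.03062, since the two samples are independent.

0.0306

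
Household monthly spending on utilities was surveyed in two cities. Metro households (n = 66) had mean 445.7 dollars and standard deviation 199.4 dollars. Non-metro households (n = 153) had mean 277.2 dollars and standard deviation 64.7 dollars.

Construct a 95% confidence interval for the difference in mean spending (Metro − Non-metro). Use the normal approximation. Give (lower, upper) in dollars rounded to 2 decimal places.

(119.31, 217.69)

Per-group SEs: s₁/√n₁ = 199.4/√66 = 24.5444, s₂/√n₂ = 64.7/√153 = 5.2307.
Unpooled SE of the difference: √(602.42757136 + 27.36022249) = 25.0956.
Margin of error = z* · SE = 1.960 × 25.0956 = 49.1874.
x̄₁ − x̄₂ = 445.7 − 277.2 = 168.5000.
CI: 168.5000 ± 49.1874 = (119.31, 217.69).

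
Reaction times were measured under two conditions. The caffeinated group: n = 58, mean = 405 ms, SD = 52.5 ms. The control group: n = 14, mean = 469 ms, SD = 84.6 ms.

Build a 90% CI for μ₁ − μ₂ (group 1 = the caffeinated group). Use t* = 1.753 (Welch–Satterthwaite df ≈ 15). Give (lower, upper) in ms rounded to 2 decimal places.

Standard errors of each mean: 52.5/√58 = 6.8936 and 84.6/√14 = 22.6103.
SE(x̄₁ − x̄₂) = √(6.8936² + 22.6103²) = 23.6378 for independent samples with unequal variances.
With t* = 1.753, the margin is 1.753 × 23.6378 = 41.4371.
x̄₁ − x̄₂ = 405 − 469 = -64.0000; the interval is -64.0000 ± 41.4371 = (-105.44, -22.56).

(-105.44, -22.56)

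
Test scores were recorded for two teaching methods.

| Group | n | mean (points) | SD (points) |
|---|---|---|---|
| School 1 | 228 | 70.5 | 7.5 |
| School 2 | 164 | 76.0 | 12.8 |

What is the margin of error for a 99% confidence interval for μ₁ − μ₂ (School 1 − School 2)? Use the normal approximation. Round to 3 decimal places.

2.875

SE₁ = s₁/√n₁ = 7.5/√228 = 0.4967; SE₂ = 12.8/√164 = 0.9995.
Independent samples, unequal variances: SE_diff = √(SE₁² + SE₂²) = √(0.24671089 + 0.99900025) = 1.1161.
z* = 2.576, so margin of error = 2.576 × 1.1161 = 2.8751.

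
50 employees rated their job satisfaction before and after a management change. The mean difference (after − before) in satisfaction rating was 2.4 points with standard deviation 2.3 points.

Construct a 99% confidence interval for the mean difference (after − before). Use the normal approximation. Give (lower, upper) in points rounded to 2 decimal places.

(1.56, 3.24)

This is a matched-pairs design, so SE = s_d/√n = 2.3/√50 = 0.3253.
Margin = 2.576 × 0.3253 = 0.8380; the interval is 2.4 ± 0.8380 = (1.56, 3.24).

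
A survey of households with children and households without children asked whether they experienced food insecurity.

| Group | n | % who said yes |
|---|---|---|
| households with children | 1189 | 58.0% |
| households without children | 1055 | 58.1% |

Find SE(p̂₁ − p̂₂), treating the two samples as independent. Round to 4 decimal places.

The two standard errors are √(0.5800×0.4200/1189) = 0.01431 and √(0.5810×0.4190/1055) = 0.01519.
Because the samples are independent, SE_diff = √(0.01431² + 0.01519²) = 0.02087.

0.0209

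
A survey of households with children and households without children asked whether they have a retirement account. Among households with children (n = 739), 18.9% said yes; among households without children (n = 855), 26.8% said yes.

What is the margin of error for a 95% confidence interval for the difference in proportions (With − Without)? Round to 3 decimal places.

Each SE is √(p̂(1−p̂)/n): √(0.1890·0.8110/739) = 0.01440 and √(0.2680·0.7320/855) = 0.01515.
SE(p̂₁ − p̂₂) = √(SE₁² + SE₂²) = √(0.00020736 + 0.0002295225) = 0.02090, since the two samples are independent.
At 95% confidence z* = 1.960; margin = 1.960 × 0.02090 = 0.04096.

0.041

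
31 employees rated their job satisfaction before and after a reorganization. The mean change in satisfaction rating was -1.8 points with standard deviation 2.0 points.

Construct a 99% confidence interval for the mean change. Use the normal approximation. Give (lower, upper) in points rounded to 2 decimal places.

(-2.73, -0.87)

Paired design: SE = s_d/√n = 2.0/√31 = 0.3592.
z* = 2.576; margin of error = 2.576 × 0.3592 = 0.9253.
-1.8 ± 0.9253 → (-2.73, -0.87).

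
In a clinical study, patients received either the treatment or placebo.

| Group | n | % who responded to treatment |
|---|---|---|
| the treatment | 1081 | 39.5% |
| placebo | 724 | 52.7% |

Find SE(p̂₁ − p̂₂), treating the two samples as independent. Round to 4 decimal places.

0.0238

Each SE is √(p̂(1−p̂)/n): √(0.3950·0.6050/1081) = 0.01487 and √(0.5270·0.4730/724) = 0.01856.
SE(p̂₁ − p̂₂) = √(SE₁² + SE₂²) = √(0.0002211169 + 0.0003444736) = 0.02378, since the two samples are independent.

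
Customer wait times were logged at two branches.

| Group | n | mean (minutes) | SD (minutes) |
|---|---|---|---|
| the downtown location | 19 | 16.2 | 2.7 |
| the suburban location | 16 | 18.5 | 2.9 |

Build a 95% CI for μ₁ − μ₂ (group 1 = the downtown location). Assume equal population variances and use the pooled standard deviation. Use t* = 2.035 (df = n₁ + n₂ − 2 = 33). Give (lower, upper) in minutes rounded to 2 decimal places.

s_p = √[((n₁−1)s₁² + (n₂−1)s₂²)/(n₁+n₂−2)] = √[(18·2.7² + 15·2.9²)/33] = 2.7927.
SE = 2.7927·√(1/19 + 1/16) = 0.9476.
With t* = 2.035, margin = 2.035 × 0.9476 = 1.9284.
x̄₁ − x̄₂ = 16.2 − 18.5 = -2.3000; interval -2.3000 ± 1.9284 = (-4.23, -0.37).

(-4.23, -0.37)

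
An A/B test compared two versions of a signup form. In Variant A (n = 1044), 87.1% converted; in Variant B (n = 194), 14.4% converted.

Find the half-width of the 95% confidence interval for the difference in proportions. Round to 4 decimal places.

0.0534

SE₁ = √(p̂₁(1−p̂₁)/n₁) = √(0.8710·0.1290/1044) = 0.01037; SE₂ = √(0.1440·0.8560/194) = 0.02521.
Independent samples: SE of the difference = √(SE₁² + SE₂²) = √(0.0001075369 + 0.0006355441) = 0.02726.
z* for 95% confidence is 1.960, so the margin of error is 1.960 × 0.02726 = 0.05343.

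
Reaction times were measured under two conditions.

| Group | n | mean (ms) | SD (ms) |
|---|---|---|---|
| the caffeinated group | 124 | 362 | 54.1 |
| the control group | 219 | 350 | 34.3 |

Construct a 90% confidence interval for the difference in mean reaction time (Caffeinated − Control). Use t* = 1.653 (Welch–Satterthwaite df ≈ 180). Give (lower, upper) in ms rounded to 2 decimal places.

SE₁ = s₁/√n₁ = 54.1/√124 = 4.8583; SE₂ = 34.3/√219 = 2.3178.
Independent samples, unequal variances: SE_diff = √(SE₁² + SE₂²) = √(23.60307889 + 5.37219684) = 5.3829.
t* = 1.653, so margin of error = 1.653 × 5.3829 = 8.8979.
Difference in means = 362 − 350 = 12.0000.
12.0000 ± 8.8979 → (3.10, 20.90).

(3.10, 20.90)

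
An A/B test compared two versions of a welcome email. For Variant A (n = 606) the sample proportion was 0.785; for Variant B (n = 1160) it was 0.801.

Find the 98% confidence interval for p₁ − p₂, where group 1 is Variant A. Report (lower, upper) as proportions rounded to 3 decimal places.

(-0.063, 0.031)

Each SE is √(p̂(1−p̂)/n): √(0.7850·0.2150/606) = 0.01669 and √(0.8010·0.1990/1160) = 0.01172.
SE(p̂₁ − p̂₂) = √(SE₁² + SE₂²) = √(0.0002785561 + 0.0001373584) = 0.02039, since the two samples are independent.
At 98% confidence z* = 2.326; margin = 2.326 × 0.02039 = 0.04743.
The difference is 0.7850 − 0.8010 = -0.0160, so the interval is -0.0160 ± 0.04743 = (-0.063, 0.031).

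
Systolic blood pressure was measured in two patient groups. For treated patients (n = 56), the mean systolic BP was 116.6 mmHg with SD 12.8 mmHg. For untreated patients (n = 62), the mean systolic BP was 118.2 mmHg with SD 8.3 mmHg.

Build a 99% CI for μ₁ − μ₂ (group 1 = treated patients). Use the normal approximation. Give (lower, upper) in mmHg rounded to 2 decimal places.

(-6.78, 3.58)

Standard errors of each mean: 12.8/√56 = 1.7105 and 8.3/√62 = 1.0541.
SE(x̄₁ − x̄₂) = √(1.7105² + 1.0541²) = 2.0092 for independent samples with unequal variances.
With z* = 2.576, the margin is 2.576 × 2.0092 = 5.1757.
x̄₁ − x̄₂ = 116.6 − 118.2 = -1.6000; the interval is -1.6000 ± 5.1757 = (-6.78, 3.58).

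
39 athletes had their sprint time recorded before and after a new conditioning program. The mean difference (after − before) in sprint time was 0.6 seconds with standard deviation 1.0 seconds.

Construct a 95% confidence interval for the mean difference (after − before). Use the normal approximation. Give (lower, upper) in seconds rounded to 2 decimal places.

(0.29, 0.91)

This is a matched-pairs design, so SE = s_d/√n = 1.0/√39 = 0.1601.
Margin = 1.960 × 0.1601 = 0.3138; the interval is 0.6 ± 0.3138 = (0.29, 0.91).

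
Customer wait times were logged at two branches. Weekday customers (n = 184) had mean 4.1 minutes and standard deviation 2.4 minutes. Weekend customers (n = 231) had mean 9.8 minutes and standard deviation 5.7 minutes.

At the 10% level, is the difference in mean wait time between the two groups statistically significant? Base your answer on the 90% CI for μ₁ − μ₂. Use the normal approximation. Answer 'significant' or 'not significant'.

significant

Standard errors of each mean: 2.4/√184 = 0.1769 and 5.7/√231 = 0.3750.
SE(x̄₁ − x̄₂) = √(0.1769² + 0.3750²) = 0.4146 for independent samples with unequal variances.
With z* = 1.645, the margin is 1.645 × 0.4146 = 0.6820.
x̄₁ − x̄₂ = 4.1 − 9.8 = -5.7000; the interval is -5.7000 ± 0.6820 = (-6.3820, -5.0180).
The interval (-6.3820, -5.0180) does not contain 0, so the difference is significant.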